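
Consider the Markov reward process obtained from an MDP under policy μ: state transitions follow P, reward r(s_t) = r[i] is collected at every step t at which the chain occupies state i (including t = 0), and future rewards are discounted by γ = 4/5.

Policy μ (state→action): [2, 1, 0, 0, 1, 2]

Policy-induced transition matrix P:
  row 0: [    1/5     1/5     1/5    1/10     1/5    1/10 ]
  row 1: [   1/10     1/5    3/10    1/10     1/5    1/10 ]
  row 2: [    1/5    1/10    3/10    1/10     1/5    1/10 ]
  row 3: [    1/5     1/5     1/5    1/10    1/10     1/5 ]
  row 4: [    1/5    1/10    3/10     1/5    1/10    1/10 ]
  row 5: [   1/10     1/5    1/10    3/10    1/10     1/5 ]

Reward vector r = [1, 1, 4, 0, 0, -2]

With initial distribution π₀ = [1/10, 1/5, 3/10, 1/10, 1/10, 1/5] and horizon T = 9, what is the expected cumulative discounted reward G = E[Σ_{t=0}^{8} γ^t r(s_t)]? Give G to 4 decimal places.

G = 4.5709

t=0: π = [0.1000, 0.2000, 0.3000, 0.1000, 0.1000, 0.2000], E[r] = 1.1000, γ^t·E[r] = 1.100000, running G = 1.100000
t=1: π = [0.1600, 0.1600, 0.2400, 0.1500, 0.1600, 0.1300], E[r] = 1.0200, γ^t·E[r] = 0.816000, running G = 1.916000
t=2: π = [0.1710, 0.1600, 0.2430, 0.1420, 0.1560, 0.1280], E[r] = 1.0470, γ^t·E[r] = 0.670080, running G = 2.586080
t=3: π = [0.1712, 0.1601, 0.2431, 0.1412, 0.1574, 0.1270], E[r] = 1.0497, γ^t·E[r] = 0.537446, running G = 3.123526
t=4: π = [0.1713, 0.1600, 0.2434, 0.1411, 0.1574, 0.1268], E[r] = 1.0510, γ^t·E[r] = 0.430506, running G = 3.554032
t=5: π = [0.1713, 0.1599, 0.2434, 0.1411, 0.1575, 0.1268], E[r] = 1.0512, γ^t·E[r] = 0.344465, running G = 3.898497
t=6: π = [0.1713, 0.1599, 0.2434, 0.1411, 0.1575, 0.1268], E[r] = 1.0513, γ^t·E[r] = 0.275580, running G = 4.174077
t=7: π = [0.1713, 0.1599, 0.2434, 0.1411, 0.1575, 0.1268], E[r] = 1.0513, γ^t·E[r] = 0.220465, running G = 4.394542
t=8: π = [0.1713, 0.1599, 0.2434, 0.1411, 0.1575, 0.1268], E[r] = 1.0513, γ^t·E[r] = 0.176372, running G = 4.570914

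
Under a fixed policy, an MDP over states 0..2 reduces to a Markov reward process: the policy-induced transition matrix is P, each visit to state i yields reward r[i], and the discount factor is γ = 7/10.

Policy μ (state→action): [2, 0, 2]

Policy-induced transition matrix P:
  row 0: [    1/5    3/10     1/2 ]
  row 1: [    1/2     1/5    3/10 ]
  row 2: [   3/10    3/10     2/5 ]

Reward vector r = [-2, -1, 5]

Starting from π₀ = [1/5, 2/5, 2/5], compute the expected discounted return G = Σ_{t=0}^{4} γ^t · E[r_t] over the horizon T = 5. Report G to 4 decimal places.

t=0: π = [0.2000, 0.4000, 0.4000], E[r] = 1.2000, γ^t·E[r] = 1.200000, running G = 1.200000
t=1: π = [0.3600, 0.2600, 0.3800], E[r] = 0.9200, γ^t·E[r] = 0.644000, running G = 1.844000
t=2: π = [0.3160, 0.2740, 0.4100], E[r] = 1.1440, γ^t·E[r] = 0.560560, running G = 2.404560
t=3: π = [0.3232, 0.2726, 0.4042], E[r] = 1.1020, γ^t·E[r] = 0.377986, running G = 2.782546
t=4: π = [0.3222, 0.2727, 0.4051], E[r] = 1.1082, γ^t·E[r] = 0.266069, running G = 3.048615

G = 3.0486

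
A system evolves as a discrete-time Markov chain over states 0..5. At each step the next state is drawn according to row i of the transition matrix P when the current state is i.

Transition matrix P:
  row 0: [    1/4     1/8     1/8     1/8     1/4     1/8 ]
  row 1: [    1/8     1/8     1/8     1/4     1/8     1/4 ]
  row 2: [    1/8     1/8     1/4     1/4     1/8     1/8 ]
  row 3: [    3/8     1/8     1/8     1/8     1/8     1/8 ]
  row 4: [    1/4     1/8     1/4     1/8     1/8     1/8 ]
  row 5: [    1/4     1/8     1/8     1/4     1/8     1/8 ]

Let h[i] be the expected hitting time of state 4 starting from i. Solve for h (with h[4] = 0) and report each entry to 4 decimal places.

First-step conditioning: h[4] = 0; for i ≠ 4, h[i] = 1 + Σ_k P[i][k]·h[k].
  h[0] = 1 + 1/4·h[0] + 1/8·h[1] + 1/8·h[2] + 1/8·h[3] + 1/8·h[5]
  h[1] = 1 + 1/8·h[0] + 1/8·h[1] + 1/8·h[2] + 1/4·h[3] + 1/4·h[5]
  h[2] = 1 + 1/8·h[0] + 1/8·h[1] + 1/4·h[2] + 1/4·h[3] + 1/8·h[5]
  h[3] = 1 + 3/8·h[0] + 1/8·h[1] + 1/8·h[2] + 1/8·h[3] + 1/8·h[5]
  h[5] = 1 + 1/4·h[0] + 1/8·h[1] + 1/8·h[2] + 1/4·h[3] + 1/8·h[5]
Solving the 5×5 linear system over states ≠ 4 gives exactly h = [28672/5073, 33208/5073, 33280/5073, 10752/1691, 0, 32704/5073] (h[4] = 0 is the target).

h = [5.6519, 6.5460, 6.5602, 6.3584, 0.0000, 6.4467]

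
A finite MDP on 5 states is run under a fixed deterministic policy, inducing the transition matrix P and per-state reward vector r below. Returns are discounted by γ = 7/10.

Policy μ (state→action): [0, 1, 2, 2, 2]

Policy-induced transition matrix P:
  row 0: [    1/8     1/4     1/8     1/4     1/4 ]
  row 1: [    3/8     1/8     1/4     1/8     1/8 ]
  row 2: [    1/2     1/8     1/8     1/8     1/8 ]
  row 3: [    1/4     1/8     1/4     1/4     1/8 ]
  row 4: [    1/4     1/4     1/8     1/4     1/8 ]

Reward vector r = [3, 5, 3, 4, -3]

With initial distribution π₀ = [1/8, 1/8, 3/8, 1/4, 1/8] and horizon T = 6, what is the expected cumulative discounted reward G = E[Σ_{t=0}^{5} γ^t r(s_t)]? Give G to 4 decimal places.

G = 7.8293

t=0: π = [0.1250, 0.1250, 0.3750, 0.2500, 0.1250], E[r] = 2.7500, γ^t·E[r] = 2.750000, running G = 2.750000
t=1: π = [0.3438, 0.1563, 0.1719, 0.1875, 0.1406], E[r] = 2.6563, γ^t·E[r] = 1.859375, running G = 4.609375
t=2: π = [0.2695, 0.1855, 0.1680, 0.2090, 0.1680], E[r] = 2.5723, γ^t·E[r] = 1.260410, running G = 5.869785
t=3: π = [0.2815, 0.1797, 0.1743, 0.2058, 0.1587], E[r] = 2.6130, γ^t·E[r] = 0.896272, running G = 6.766057
t=4: π = [0.2809, 0.1800, 0.1732, 0.2057, 0.1602], E[r] = 2.6047, γ^t·E[r] = 0.625383, running G = 7.391439
t=5: π = [0.2807, 0.1801, 0.1732, 0.2058, 0.1601], E[r] = 2.6055, γ^t·E[r] = 0.437901, running G = 7.829341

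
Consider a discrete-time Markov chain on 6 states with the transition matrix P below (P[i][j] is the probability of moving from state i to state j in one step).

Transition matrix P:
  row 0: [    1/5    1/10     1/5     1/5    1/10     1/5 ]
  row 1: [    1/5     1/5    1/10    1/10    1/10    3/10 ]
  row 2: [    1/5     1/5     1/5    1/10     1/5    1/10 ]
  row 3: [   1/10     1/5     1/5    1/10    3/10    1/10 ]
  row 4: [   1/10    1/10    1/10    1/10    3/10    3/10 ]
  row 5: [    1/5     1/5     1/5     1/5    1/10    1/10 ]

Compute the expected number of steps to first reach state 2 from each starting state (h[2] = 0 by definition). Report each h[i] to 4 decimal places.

h = [5.9287, 6.5734, 0.0000, 6.1139, 6.6540, 5.9873]

First-step conditioning: h[2] = 0; for i ≠ 2, h[i] = 1 + Σ_k P[i][k]·h[k].
  h[0] = 1 + 1/5·h[0] + 1/10·h[1] + 1/5·h[3] + 1/10·h[4] + 1/5·h[5]
  h[1] = 1 + 1/5·h[0] + 1/5·h[1] + 1/10·h[3] + 1/10·h[4] + 3/10·h[5]
  h[3] = 1 + 1/10·h[0] + 1/5·h[1] + 1/10·h[3] + 3/10·h[4] + 1/10·h[5]
  h[4] = 1 + 1/10·h[0] + 1/10·h[1] + 1/10·h[3] + 3/10·h[4] + 3/10·h[5]
  h[5] = 1 + 1/5·h[0] + 1/5·h[1] + 1/5·h[3] + 1/10·h[4] + 1/10·h[5]
Solving the 5×5 linear system over states ≠ 2 gives exactly h = [17804/3003, 940/143, 0, 6120/1001, 19982/3003, 17980/3003] (h[2] = 0 is the target).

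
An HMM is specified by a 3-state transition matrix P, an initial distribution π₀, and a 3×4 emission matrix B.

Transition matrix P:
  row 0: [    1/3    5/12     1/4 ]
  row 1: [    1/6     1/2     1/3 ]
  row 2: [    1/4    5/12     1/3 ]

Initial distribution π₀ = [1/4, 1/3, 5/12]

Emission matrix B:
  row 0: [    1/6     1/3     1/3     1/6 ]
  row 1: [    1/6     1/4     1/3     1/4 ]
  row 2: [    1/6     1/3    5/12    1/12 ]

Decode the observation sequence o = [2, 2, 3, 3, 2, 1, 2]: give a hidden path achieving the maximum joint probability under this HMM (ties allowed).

t=0: δ = [8.333e-02, 1.111e-01, 1.736e-01]  (obs o_0=2)
t=1: δ = [1.447e-02, 2.411e-02, 2.411e-02]  ψ = [2, 2, 2]  (obs o_1=2)
t=2: δ = [1.005e-03, 3.014e-03, 6.698e-04]  ψ = [2, 1, 1]  (obs o_2=3)
t=3: δ = [8.372e-05, 3.768e-04, 8.372e-05]  ψ = [1, 1, 1]  (obs o_3=3)
t=4: δ = [2.093e-05, 6.279e-05, 5.233e-05]  ψ = [1, 1, 1]  (obs o_4=2)
t=5: δ = [4.361e-06, 7.849e-06, 6.977e-06]  ψ = [2, 1, 1]  (obs o_5=1)
t=6: δ = [5.814e-07, 1.308e-06, 1.090e-06]  ψ = [2, 1, 1]  (obs o_6=2)
backtrack: best end state = 1; path = [2, 1, 1, 1, 1, 1, 1]

path = [2, 1, 1, 1, 1, 1, 1]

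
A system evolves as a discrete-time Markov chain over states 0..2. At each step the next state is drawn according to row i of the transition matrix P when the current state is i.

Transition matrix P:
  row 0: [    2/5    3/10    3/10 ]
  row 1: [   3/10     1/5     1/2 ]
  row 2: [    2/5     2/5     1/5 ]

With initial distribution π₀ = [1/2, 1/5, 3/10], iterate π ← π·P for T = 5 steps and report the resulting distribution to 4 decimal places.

t=0: π = [0.5000, 0.2000, 0.3000]
t=1: π = [0.3800, 0.3100, 0.3100]
t=2: π = [0.3690, 0.3000, 0.3310]
t=3: π = [0.3700, 0.3031, 0.3269]
t=4: π = [0.3697, 0.3024, 0.3279]
t=5: π = [0.3698, 0.3026, 0.3277]

π = [0.3698, 0.3026, 0.3277]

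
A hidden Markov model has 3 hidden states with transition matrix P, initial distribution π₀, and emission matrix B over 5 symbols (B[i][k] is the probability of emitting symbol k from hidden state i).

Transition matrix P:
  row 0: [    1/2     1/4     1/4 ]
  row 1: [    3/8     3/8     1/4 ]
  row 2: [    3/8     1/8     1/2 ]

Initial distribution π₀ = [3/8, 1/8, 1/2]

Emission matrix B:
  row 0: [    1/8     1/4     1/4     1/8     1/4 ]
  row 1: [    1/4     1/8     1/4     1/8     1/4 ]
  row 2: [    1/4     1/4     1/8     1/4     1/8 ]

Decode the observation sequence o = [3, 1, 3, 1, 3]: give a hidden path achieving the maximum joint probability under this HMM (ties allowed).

t=0: δ = [4.688e-02, 1.562e-02, 1.250e-01]  (obs o_0=3)
t=1: δ = [1.172e-02, 1.953e-03, 1.562e-02]  ψ = [2, 2, 2]  (obs o_1=1)
t=2: δ = [7.324e-04, 3.662e-04, 1.953e-03]  ψ = [0, 0, 2]  (obs o_2=3)
t=3: δ = [1.831e-04, 3.052e-05, 2.441e-04]  ψ = [2, 2, 2]  (obs o_3=1)
t=4: δ = [1.144e-05, 5.722e-06, 3.052e-05]  ψ = [0, 0, 2]  (obs o_4=3)
backtrack: best end state = 2; path = [2, 2, 2, 2, 2]

path = [2, 2, 2, 2, 2]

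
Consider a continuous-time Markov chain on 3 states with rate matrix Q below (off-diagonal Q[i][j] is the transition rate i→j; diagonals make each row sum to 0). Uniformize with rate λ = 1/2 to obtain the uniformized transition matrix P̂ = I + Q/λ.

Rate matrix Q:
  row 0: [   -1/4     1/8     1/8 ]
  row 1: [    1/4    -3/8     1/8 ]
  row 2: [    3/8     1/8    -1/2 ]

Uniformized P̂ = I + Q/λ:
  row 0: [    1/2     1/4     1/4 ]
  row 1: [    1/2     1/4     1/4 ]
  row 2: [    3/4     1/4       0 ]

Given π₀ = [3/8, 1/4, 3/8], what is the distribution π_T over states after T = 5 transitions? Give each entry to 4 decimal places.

t=0: π = [0.3750, 0.2500, 0.3750]
t=1: π = [0.5938, 0.2500, 0.1563]
t=2: π = [0.5391, 0.2500, 0.2109]
t=3: π = [0.5527, 0.2500, 0.1973]
t=4: π = [0.5493, 0.2500, 0.2007]
t=5: π = [0.5502, 0.2500, 0.1998]

π = [0.5502, 0.2500, 0.1998]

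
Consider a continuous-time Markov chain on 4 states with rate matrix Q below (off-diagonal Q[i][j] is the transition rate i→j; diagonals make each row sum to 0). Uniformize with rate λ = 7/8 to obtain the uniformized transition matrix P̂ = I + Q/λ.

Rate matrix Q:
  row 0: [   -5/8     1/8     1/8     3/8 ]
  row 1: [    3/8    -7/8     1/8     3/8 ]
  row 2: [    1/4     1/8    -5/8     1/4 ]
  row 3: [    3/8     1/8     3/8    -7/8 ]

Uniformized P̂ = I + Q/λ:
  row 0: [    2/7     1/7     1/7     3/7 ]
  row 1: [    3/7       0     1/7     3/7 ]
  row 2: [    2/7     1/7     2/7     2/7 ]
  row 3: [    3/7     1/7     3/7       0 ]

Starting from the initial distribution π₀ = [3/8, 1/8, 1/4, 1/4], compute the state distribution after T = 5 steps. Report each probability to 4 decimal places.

π = [0.3427, 0.1250, 0.2580, 0.2743]

t=0: π = [0.3750, 0.1250, 0.2500, 0.2500]
t=1: π = [0.3393, 0.1250, 0.2500, 0.2857]
t=2: π = [0.3444, 0.1250, 0.2602, 0.2704]
t=3: π = [0.3422, 0.1250, 0.2573, 0.2755]
t=4: π = [0.3429, 0.1250, 0.2583, 0.2737]
t=5: π = [0.3427, 0.1250, 0.2580, 0.2743]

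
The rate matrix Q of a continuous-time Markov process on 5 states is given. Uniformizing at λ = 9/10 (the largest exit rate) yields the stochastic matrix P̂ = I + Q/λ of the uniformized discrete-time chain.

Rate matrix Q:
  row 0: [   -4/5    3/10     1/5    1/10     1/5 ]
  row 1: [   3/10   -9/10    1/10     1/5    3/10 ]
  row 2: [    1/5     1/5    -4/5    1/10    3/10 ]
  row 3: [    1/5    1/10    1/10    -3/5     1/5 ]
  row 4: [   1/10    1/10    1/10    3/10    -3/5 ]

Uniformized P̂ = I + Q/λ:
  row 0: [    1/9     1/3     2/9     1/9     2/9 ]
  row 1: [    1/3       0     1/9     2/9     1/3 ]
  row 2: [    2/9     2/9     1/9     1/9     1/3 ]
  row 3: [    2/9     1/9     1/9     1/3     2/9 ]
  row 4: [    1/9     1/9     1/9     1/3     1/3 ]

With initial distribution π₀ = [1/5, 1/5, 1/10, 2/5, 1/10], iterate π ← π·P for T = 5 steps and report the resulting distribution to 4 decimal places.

t=0: π = [0.2000, 0.2000, 0.1000, 0.4000, 0.1000]
t=1: π = [0.2111, 0.1444, 0.1333, 0.2444, 0.2667]
t=2: π = [0.1852, 0.1568, 0.1346, 0.2407, 0.2827]
t=3: π = [0.1877, 0.1498, 0.1317, 0.2449, 0.2860]
t=4: π = [0.1862, 0.1508, 0.1320, 0.2457, 0.2853]
t=5: π = [0.1866, 0.1504, 0.1318, 0.2459, 0.2853]

π = [0.1866, 0.1504, 0.1318, 0.2459, 0.2853]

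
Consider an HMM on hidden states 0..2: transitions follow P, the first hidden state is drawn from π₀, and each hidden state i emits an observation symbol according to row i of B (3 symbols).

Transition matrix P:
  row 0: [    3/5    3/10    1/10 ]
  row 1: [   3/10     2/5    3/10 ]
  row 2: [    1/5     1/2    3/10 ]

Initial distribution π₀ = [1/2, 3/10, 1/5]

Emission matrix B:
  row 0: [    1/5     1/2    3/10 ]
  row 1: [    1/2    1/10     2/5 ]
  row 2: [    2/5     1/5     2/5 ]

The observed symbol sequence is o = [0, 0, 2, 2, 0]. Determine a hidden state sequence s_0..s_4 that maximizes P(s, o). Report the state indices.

t=0: δ = [1.000e-01, 1.500e-01, 8.000e-02]  (obs o_0=0)
t=1: δ = [1.200e-02, 3.000e-02, 1.800e-02]  ψ = [0, 1, 1]  (obs o_1=0)
t=2: δ = [2.700e-03, 4.800e-03, 3.600e-03]  ψ = [1, 1, 1]  (obs o_2=2)
t=3: δ = [4.860e-04, 7.680e-04, 5.760e-04]  ψ = [0, 1, 1]  (obs o_3=2)
t=4: δ = [5.832e-05, 1.536e-04, 9.216e-05]  ψ = [0, 1, 1]  (obs o_4=0)
backtrack: best end state = 1; path = [1, 1, 1, 1, 1]

path = [1, 1, 1, 1, 1]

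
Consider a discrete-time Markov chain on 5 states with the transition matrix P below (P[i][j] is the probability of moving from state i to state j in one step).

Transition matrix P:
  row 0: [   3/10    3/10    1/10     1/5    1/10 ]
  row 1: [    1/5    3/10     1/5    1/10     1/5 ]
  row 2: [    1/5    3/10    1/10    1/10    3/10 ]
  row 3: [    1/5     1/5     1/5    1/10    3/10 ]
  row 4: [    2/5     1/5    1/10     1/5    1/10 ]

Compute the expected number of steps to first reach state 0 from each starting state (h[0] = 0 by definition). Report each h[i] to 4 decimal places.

First-step conditioning: h[0] = 0; for i ≠ 0, h[i] = 1 + Σ_k P[i][k]·h[k].
  h[1] = 1 + 3/10·h[1] + 1/5·h[2] + 1/10·h[3] + 1/5·h[4]
  h[2] = 1 + 3/10·h[1] + 1/10·h[2] + 1/10·h[3] + 3/10·h[4]
  h[3] = 1 + 1/5·h[1] + 1/5·h[2] + 1/10·h[3] + 3/10·h[4]
  h[4] = 1 + 1/5·h[1] + 1/10·h[2] + 1/5·h[3] + 1/10·h[4]
Solving the 4×4 linear system over states ≠ 0 gives exactly h = [0, 1209/292, 1189/292, 1187/292, 989/292] (h[0] = 0 is the target).

h = [0.0000, 4.1404, 4.0719, 4.0651, 3.3870]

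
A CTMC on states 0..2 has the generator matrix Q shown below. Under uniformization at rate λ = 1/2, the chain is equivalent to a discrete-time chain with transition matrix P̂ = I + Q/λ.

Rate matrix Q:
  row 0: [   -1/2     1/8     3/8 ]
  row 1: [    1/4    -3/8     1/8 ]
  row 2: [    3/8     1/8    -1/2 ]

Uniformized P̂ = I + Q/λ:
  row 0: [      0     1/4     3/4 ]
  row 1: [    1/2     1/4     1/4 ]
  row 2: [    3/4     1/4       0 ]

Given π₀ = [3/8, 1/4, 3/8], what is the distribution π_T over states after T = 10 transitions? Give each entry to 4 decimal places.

π = [0.3919, 0.2500, 0.3581]

t=0: π = [0.3750, 0.2500, 0.3750]
t=1: π = [0.4063, 0.2500, 0.3438]
t=2: π = [0.3828, 0.2500, 0.3672]
t=3: π = [0.4004, 0.2500, 0.3496]
t=4: π = [0.3872, 0.2500, 0.3628]
t=5: π = [0.3971, 0.2500, 0.3529]
t=6: π = [0.3897, 0.2500, 0.3603]
t=7: π = [0.3952, 0.2500, 0.3548]
t=8: π = [0.3911, 0.2500, 0.3589]
t=9: π = [0.3942, 0.2500, 0.3558]
t=10: π = [0.3919, 0.2500, 0.3581]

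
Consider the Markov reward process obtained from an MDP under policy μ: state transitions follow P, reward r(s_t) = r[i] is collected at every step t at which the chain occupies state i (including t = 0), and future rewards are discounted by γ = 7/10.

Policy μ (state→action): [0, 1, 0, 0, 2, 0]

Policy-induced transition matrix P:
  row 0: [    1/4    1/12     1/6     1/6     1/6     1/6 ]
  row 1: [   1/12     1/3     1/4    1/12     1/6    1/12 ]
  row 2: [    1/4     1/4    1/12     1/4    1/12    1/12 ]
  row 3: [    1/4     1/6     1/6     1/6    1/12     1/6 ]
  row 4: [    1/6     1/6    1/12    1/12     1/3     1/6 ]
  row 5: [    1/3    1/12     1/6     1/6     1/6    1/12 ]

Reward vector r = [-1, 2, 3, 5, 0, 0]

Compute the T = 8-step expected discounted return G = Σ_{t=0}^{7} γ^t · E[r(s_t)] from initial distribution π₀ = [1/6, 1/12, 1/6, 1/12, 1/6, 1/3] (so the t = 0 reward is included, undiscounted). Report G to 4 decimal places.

t=0: π = [0.1667, 0.0833, 0.1667, 0.0833, 0.1667, 0.3333], E[r] = 0.9167, γ^t·E[r] = 0.916667, running G = 0.916667
t=1: π = [0.2500, 0.1528, 0.1458, 0.1597, 0.1736, 0.1181], E[r] = 1.2917, γ^t·E[r] = 0.904167, running G = 1.820833
t=2: π = [0.2199, 0.1736, 0.1528, 0.1516, 0.1701, 0.1319], E[r] = 1.3438, γ^t·E[r] = 0.658438, running G = 2.479271
t=3: π = [0.2179, 0.1790, 0.1542, 0.1508, 0.1697, 0.1285], E[r] = 1.3566, γ^t·E[r] = 0.465306, running G = 2.944577
t=4: π = [0.2167, 0.1805, 0.1546, 0.1505, 0.1695, 0.1282], E[r] = 1.3603, γ^t·E[r] = 0.326619, running G = 3.271197
t=5: π = [0.2165, 0.1809, 0.1547, 0.1504, 0.1695, 0.1281], E[r] = 1.3613, γ^t·E[r] = 0.228794, running G = 3.499990
t=6: π = [0.2164, 0.1810, 0.1547, 0.1504, 0.1695, 0.1280], E[r] = 1.3616, γ^t·E[r] = 0.160186, running G = 3.660176
t=7: π = [0.2164, 0.1810, 0.1547, 0.1504, 0.1695, 0.1280], E[r] = 1.3616, γ^t·E[r] = 0.112136, running G = 3.772312

G = 3.7723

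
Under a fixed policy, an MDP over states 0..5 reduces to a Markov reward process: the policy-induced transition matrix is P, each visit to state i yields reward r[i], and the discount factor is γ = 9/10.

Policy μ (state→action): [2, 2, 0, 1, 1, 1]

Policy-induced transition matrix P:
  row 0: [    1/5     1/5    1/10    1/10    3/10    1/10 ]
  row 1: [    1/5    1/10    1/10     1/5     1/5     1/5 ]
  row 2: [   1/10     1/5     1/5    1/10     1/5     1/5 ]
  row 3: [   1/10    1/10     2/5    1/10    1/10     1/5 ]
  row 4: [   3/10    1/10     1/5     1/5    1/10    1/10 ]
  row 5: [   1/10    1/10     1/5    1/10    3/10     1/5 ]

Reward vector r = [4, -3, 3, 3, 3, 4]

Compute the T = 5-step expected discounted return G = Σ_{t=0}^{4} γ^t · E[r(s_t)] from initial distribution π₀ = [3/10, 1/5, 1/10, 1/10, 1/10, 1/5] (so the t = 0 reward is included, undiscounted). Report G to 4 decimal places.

t=0: π = [0.3000, 0.2000, 0.1000, 0.1000, 0.1000, 0.2000], E[r] = 2.3000, γ^t·E[r] = 2.300000, running G = 2.300000
t=1: π = [0.1700, 0.1400, 0.1700, 0.1300, 0.2300, 0.1600], E[r] = 2.4900, γ^t·E[r] = 2.241000, running G = 4.541000
t=2: π = [0.1770, 0.1340, 0.1950, 0.1370, 0.1970, 0.1600], E[r] = 2.5330, γ^t·E[r] = 2.051730, running G = 6.592730
t=3: π = [0.1705, 0.1372, 0.1963, 0.1331, 0.2003, 0.1626], E[r] = 2.5099, γ^t·E[r] = 1.829717, running G = 8.422447
t=4: π = [0.1708, 0.1367, 0.1959, 0.1338, 0.2000, 0.1629], E[r] = 2.5137, γ^t·E[r] = 1.649219, running G = 10.071666

G = 10.0717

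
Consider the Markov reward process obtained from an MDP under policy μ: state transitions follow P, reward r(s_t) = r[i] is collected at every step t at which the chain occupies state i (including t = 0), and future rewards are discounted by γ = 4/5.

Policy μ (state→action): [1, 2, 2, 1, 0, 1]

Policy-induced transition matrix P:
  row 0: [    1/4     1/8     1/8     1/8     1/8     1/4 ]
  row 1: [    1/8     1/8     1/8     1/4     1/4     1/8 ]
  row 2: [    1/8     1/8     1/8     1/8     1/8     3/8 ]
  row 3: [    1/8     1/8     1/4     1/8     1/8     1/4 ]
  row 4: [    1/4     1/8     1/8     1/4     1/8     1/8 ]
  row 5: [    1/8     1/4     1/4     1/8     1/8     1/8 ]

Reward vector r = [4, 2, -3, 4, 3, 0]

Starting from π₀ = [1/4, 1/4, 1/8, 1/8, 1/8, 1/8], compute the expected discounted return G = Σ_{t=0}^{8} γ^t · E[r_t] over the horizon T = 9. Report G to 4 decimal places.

t=0: π = [0.2500, 0.2500, 0.1250, 0.1250, 0.1250, 0.1250], E[r] = 2.0000, γ^t·E[r] = 2.000000, running G = 2.000000
t=1: π = [0.1719, 0.1406, 0.1563, 0.1719, 0.1563, 0.2031], E[r] = 1.6563, γ^t·E[r] = 1.325000, running G = 3.325000
t=2: π = [0.1660, 0.1504, 0.1719, 0.1621, 0.1426, 0.2070], E[r] = 1.5254, γ^t·E[r] = 0.976250, running G = 4.301250
t=3: π = [0.1636, 0.1509, 0.1711, 0.1616, 0.1438, 0.2090], E[r] = 1.5205, γ^t·E[r] = 0.778500, running G = 5.079750
t=4: π = [0.1634, 0.1511, 0.1713, 0.1618, 0.1439, 0.2084], E[r] = 1.5209, γ^t·E[r] = 0.622950, running G = 5.702700
t=5: π = [0.1634, 0.1511, 0.1713, 0.1619, 0.1439, 0.2085], E[r] = 1.5211, γ^t·E[r] = 0.498421, running G = 6.201121
t=6: π = [0.1634, 0.1511, 0.1713, 0.1619, 0.1439, 0.2085], E[r] = 1.5210, γ^t·E[r] = 0.398722, running G = 6.599844
t=7: π = [0.1634, 0.1511, 0.1713, 0.1619, 0.1439, 0.2085], E[r] = 1.5210, γ^t·E[r] = 0.318978, running G = 6.918822
t=8: π = [0.1634, 0.1511, 0.1713, 0.1619, 0.1439, 0.2085], E[r] = 1.5210, γ^t·E[r] = 0.255182, running G = 7.174004

G = 7.1740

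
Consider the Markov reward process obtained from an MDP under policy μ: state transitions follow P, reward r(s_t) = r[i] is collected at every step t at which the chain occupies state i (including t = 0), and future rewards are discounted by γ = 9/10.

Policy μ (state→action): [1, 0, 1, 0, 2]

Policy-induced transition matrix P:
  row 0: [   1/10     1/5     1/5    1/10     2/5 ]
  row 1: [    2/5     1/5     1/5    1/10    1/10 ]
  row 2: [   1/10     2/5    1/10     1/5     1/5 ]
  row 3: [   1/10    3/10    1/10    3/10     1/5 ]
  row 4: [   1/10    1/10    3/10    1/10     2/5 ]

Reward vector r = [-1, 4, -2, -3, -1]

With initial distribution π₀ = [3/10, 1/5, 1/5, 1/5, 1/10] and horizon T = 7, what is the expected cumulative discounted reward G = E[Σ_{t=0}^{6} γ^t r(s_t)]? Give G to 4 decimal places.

t=0: π = [0.3000, 0.2000, 0.2000, 0.2000, 0.1000], E[r] = -0.6000, γ^t·E[r] = -0.600000, running G = -0.600000
t=1: π = [0.1600, 0.2500, 0.1700, 0.1600, 0.2600], E[r] = -0.2400, γ^t·E[r] = -0.216000, running G = -0.816000
t=2: π = [0.1750, 0.2240, 0.1930, 0.1490, 0.2590], E[r] = -0.3710, γ^t·E[r] = -0.300510, running G = -1.116510
t=3: π = [0.1672, 0.2276, 0.1917, 0.1491, 0.2644], E[r] = -0.3519, γ^t·E[r] = -0.256535, running G = -1.373045
t=4: π = [0.1683, 0.2268, 0.1924, 0.1490, 0.2636], E[r] = -0.3563, γ^t·E[r] = -0.233762, running G = -1.606807
t=5: π = [0.1680, 0.2270, 0.1922, 0.1490, 0.2637], E[r] = -0.3552, γ^t·E[r] = -0.209750, running G = -1.816557
t=6: π = [0.1681, 0.2270, 0.1922, 0.1490, 0.2636], E[r] = -0.3554, γ^t·E[r] = -0.188878, running G = -2.005435

G = -2.0054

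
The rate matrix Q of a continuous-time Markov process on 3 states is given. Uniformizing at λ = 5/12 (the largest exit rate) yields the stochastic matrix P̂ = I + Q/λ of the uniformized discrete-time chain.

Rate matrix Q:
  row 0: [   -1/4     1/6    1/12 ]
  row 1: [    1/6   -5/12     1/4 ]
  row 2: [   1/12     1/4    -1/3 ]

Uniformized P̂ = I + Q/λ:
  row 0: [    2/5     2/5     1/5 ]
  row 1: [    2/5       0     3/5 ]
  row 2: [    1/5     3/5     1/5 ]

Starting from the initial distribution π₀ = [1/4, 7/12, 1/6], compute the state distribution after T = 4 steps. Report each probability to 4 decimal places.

t=0: π = [0.2500, 0.5833, 0.1667]
t=1: π = [0.3667, 0.2000, 0.4333]
t=2: π = [0.3133, 0.4067, 0.2800]
t=3: π = [0.3440, 0.2933, 0.3627]
t=4: π = [0.3275, 0.3552, 0.3173]

π = [0.3275, 0.3552, 0.3173]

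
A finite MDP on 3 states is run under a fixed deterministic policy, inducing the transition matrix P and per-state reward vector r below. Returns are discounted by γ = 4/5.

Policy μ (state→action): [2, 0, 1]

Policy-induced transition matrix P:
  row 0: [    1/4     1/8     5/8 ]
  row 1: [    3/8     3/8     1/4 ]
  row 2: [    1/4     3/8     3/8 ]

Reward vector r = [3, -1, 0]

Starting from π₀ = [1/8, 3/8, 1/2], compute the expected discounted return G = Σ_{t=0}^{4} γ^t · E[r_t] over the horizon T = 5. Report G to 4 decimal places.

t=0: π = [0.1250, 0.3750, 0.5000], E[r] = 0.0000, γ^t·E[r] = 0.000000, running G = 0.000000
t=1: π = [0.2969, 0.3438, 0.3594], E[r] = 0.5469, γ^t·E[r] = 0.437500, running G = 0.437500
t=2: π = [0.2930, 0.3008, 0.4063], E[r] = 0.5781, γ^t·E[r] = 0.370000, running G = 0.807500
t=3: π = [0.2876, 0.3018, 0.4106], E[r] = 0.5610, γ^t·E[r] = 0.287250, running G = 1.094750
t=4: π = [0.2877, 0.3031, 0.4092], E[r] = 0.5601, γ^t·E[r] = 0.229400, running G = 1.324150

G = 1.3242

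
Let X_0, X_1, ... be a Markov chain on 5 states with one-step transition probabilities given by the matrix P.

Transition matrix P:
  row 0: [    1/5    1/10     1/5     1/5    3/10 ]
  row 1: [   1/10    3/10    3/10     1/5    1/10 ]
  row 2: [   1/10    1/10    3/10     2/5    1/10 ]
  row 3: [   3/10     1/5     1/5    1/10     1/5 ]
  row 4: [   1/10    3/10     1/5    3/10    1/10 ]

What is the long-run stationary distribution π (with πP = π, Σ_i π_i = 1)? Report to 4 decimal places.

π = [0.1645, 0.1943, 0.2438, 0.2404, 0.1569]

Balance equations π_j = Σ_i π_i·P[i][j]:
  π_0 = 1/5·π_0 + 1/10·π_1 + 1/10·π_2 + 3/10·π_3 + 1/10·π_4
  π_1 = 1/10·π_0 + 3/10·π_1 + 1/10·π_2 + 1/5·π_3 + 3/10·π_4
  π_2 = 1/5·π_0 + 3/10·π_1 + 3/10·π_2 + 1/5·π_3 + 1/5·π_4
  π_3 = 1/5·π_0 + 1/5·π_1 + 2/5·π_2 + 1/10·π_3 + 3/10·π_4
  normalize: π_0 + π_1 + π_2 + π_3 + π_4 = 1
Solving the linear system gives exactly π = [103/626, 973/5008, 1221/5008, 301/1252, 393/2504].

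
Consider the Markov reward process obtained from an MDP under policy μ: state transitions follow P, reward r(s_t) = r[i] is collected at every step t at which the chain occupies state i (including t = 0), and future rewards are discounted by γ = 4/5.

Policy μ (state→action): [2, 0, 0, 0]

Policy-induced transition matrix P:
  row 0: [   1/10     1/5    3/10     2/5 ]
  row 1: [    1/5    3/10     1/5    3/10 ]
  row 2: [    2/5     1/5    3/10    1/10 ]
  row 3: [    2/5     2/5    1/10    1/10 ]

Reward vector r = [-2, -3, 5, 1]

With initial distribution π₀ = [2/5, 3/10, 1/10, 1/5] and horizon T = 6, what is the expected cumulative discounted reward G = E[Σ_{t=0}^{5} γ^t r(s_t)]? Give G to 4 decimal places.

t=0: π = [0.4000, 0.3000, 0.1000, 0.2000], E[r] = -1.0000, γ^t·E[r] = -1.000000, running G = -1.000000
t=1: π = [0.2200, 0.2700, 0.2300, 0.2800], E[r] = 0.1800, γ^t·E[r] = 0.144000, running G = -0.856000
t=2: π = [0.2800, 0.2830, 0.2170, 0.2200], E[r] = -0.1040, γ^t·E[r] = -0.066560, running G = -0.922560
t=3: π = [0.2594, 0.2723, 0.2277, 0.2406], E[r] = 0.0434, γ^t·E[r] = 0.022221, running G = -0.900339
t=4: π = [0.2677, 0.2754, 0.2247, 0.2323], E[r] = -0.0060, γ^t·E[r] = -0.002441, running G = -0.902780
t=5: π = [0.2646, 0.2740, 0.2260, 0.2354], E[r] = 0.0142, γ^t·E[r] = 0.004663, running G = -0.898118

G = -0.8981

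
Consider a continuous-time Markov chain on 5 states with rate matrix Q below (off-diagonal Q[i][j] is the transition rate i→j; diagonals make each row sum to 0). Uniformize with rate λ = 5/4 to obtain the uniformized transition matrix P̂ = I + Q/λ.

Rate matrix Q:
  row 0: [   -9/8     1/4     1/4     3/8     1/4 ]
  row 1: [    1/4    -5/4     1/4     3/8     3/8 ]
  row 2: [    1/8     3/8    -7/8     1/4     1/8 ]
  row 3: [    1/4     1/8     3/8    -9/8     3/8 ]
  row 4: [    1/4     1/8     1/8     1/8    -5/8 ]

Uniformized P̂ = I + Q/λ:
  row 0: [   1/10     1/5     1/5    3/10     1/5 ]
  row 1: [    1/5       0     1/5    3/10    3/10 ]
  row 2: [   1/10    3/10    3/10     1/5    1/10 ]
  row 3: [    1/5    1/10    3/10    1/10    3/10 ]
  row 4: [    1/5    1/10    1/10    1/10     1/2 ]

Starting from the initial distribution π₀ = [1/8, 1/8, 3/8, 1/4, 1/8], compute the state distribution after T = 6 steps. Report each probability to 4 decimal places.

π = [0.1628, 0.1437, 0.2090, 0.1822, 0.3023]

t=0: π = [0.1250, 0.1250, 0.3750, 0.2500, 0.1250]
t=1: π = [0.1500, 0.1750, 0.2500, 0.1875, 0.2375]
t=2: π = [0.1600, 0.1475, 0.2200, 0.1900, 0.2825]
t=3: π = [0.1620, 0.1453, 0.2128, 0.1835, 0.2965]
t=4: π = [0.1625, 0.1442, 0.2100, 0.1827, 0.3006]
t=5: π = [0.1628, 0.1438, 0.2092, 0.1823, 0.3019]
t=6: π = [0.1628, 0.1437, 0.2090, 0.1822, 0.3023]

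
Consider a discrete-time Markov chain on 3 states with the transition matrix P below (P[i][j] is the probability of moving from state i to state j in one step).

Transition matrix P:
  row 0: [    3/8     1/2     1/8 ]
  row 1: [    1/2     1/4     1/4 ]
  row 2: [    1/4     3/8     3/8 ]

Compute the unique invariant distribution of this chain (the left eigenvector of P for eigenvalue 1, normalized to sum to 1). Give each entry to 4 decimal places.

π = [0.3934, 0.3770, 0.2295]

Balance equations π_j = Σ_i π_i·P[i][j]:
  π_0 = 3/8·π_0 + 1/2·π_1 + 1/4·π_2
  π_1 = 1/2·π_0 + 1/4·π_1 + 3/8·π_2
  normalize: π_0 + π_1 + π_2 = 1
Solving the linear system gives exactly π = [24/61, 23/61, 14/61].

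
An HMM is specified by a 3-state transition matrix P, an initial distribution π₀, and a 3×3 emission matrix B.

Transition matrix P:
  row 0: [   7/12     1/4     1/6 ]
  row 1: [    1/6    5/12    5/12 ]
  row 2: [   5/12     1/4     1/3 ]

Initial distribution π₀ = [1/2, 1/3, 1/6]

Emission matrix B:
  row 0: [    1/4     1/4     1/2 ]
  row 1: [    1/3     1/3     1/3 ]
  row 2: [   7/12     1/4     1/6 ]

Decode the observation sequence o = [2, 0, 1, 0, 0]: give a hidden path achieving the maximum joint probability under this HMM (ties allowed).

path = [0, 0, 1, 2, 2]

t=0: δ = [2.500e-01, 1.111e-01, 2.778e-02]  (obs o_0=2)
t=1: δ = [3.646e-02, 2.083e-02, 2.701e-02]  ψ = [0, 0, 1]  (obs o_1=0)
t=2: δ = [5.317e-03, 3.038e-03, 2.251e-03]  ψ = [0, 0, 2]  (obs o_2=1)
t=3: δ = [7.754e-04, 4.431e-04, 7.385e-04]  ψ = [0, 0, 1]  (obs o_3=0)
t=4: δ = [1.131e-04, 6.461e-05, 1.436e-04]  ψ = [0, 0, 2]  (obs o_4=0)
backtrack: best end state = 2; path = [0, 0, 1, 2, 2]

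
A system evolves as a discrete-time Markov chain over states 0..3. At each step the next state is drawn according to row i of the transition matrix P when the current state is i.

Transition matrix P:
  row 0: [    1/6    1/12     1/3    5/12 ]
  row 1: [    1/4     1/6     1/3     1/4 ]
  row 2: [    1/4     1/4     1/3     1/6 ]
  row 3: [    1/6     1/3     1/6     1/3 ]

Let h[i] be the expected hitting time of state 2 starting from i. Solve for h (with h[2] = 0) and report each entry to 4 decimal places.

First-step conditioning: h[2] = 0; for i ≠ 2, h[i] = 1 + Σ_k P[i][k]·h[k].
  h[0] = 1 + 1/6·h[0] + 1/12·h[1] + 5/12·h[3]
  h[1] = 1 + 1/4·h[0] + 1/6·h[1] + 1/4·h[3]
  h[3] = 1 + 1/6·h[0] + 1/3·h[1] + 1/3·h[3]
Solving the 3×3 linear system over states ≠ 2 gives exactly h = [894/245, 174/49, 0, 1026/245] (h[2] = 0 is the target).

h = [3.6490, 3.5510, 0.0000, 4.1878]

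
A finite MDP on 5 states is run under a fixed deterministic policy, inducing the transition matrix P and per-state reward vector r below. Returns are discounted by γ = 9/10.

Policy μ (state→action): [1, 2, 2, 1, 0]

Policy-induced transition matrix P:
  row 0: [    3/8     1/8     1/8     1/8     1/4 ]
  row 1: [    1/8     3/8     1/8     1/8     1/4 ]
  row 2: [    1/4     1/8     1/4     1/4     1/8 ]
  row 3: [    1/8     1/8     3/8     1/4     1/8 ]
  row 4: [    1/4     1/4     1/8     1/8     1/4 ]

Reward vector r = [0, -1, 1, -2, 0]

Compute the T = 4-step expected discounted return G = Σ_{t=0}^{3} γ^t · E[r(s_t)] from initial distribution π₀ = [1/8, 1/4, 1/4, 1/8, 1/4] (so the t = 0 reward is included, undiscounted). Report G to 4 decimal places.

t=0: π = [0.1250, 0.2500, 0.2500, 0.1250, 0.2500], E[r] = -0.2500, γ^t·E[r] = -0.250000, running G = -0.250000
t=1: π = [0.2188, 0.2188, 0.1875, 0.1719, 0.2031], E[r] = -0.3750, γ^t·E[r] = -0.337500, running G = -0.587500
t=2: π = [0.2285, 0.2051, 0.1914, 0.1699, 0.2051], E[r] = -0.3535, γ^t·E[r] = -0.286348, running G = -0.873848
t=3: π = [0.2317, 0.2019, 0.1914, 0.1702, 0.2048], E[r] = -0.3508, γ^t·E[r] = -0.255755, running G = -1.129603

G = -1.1296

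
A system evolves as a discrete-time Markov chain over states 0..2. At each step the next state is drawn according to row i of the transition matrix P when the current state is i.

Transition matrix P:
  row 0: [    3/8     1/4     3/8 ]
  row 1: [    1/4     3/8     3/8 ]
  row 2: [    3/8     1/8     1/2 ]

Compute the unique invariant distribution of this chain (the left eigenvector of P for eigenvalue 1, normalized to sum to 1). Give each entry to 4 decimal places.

Balance equations π_j = Σ_i π_i·P[i][j]:
  π_0 = 3/8·π_0 + 1/4·π_1 + 3/8·π_2
  π_1 = 1/4·π_0 + 3/8·π_1 + 1/8·π_2
  normalize: π_0 + π_1 + π_2 = 1
Solving the linear system gives exactly π = [17/49, 11/49, 3/7].

π = [0.3469, 0.2245, 0.4286]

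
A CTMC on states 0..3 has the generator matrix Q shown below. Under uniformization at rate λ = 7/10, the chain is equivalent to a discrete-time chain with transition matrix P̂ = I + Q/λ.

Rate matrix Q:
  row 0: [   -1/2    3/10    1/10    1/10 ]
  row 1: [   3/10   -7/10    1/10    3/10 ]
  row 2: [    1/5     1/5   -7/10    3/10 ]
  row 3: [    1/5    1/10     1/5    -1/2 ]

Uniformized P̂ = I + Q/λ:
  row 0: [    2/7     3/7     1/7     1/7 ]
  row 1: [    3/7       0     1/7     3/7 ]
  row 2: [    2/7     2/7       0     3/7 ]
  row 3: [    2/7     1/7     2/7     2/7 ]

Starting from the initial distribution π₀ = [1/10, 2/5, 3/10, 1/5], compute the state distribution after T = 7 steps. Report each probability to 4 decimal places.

π = [0.3178, 0.2247, 0.1619, 0.2955]

t=0: π = [0.1000, 0.4000, 0.3000, 0.2000]
t=1: π = [0.3429, 0.1571, 0.1286, 0.3714]
t=2: π = [0.3082, 0.2367, 0.1776, 0.2776]
t=3: π = [0.3195, 0.2224, 0.1571, 0.3009]
t=4: π = [0.3175, 0.2248, 0.1634, 0.2943]
t=5: π = [0.3178, 0.2248, 0.1616, 0.2958]
t=6: π = [0.3178, 0.2246, 0.1620, 0.2955]
t=7: π = [0.3178, 0.2247, 0.1619, 0.2955]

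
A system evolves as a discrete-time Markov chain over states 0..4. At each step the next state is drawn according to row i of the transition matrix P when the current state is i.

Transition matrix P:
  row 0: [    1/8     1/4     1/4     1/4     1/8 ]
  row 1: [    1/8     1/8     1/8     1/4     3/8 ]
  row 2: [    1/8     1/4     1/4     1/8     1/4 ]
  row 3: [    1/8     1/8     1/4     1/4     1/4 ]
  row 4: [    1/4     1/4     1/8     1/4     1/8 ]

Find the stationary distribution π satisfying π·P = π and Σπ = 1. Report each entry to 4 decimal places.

Balance equations π_j = Σ_i π_i·P[i][j]:
  π_0 = 1/8·π_0 + 1/8·π_1 + 1/8·π_2 + 1/8·π_3 + 1/4·π_4
  π_1 = 1/4·π_0 + 1/8·π_1 + 1/4·π_2 + 1/8·π_3 + 1/4·π_4
  π_2 = 1/4·π_0 + 1/8·π_1 + 1/4·π_2 + 1/4·π_3 + 1/8·π_4
  π_3 = 1/4·π_0 + 1/4·π_1 + 1/8·π_2 + 1/4·π_3 + 1/4·π_4
  normalize: π_0 + π_1 + π_2 + π_3 + π_4 = 1
Solving the linear system gives exactly π = [718/4681, 923/4681, 922/4681, 1055/4681, 1063/4681].

π = [0.1534, 0.1972, 0.1970, 0.2254, 0.2271]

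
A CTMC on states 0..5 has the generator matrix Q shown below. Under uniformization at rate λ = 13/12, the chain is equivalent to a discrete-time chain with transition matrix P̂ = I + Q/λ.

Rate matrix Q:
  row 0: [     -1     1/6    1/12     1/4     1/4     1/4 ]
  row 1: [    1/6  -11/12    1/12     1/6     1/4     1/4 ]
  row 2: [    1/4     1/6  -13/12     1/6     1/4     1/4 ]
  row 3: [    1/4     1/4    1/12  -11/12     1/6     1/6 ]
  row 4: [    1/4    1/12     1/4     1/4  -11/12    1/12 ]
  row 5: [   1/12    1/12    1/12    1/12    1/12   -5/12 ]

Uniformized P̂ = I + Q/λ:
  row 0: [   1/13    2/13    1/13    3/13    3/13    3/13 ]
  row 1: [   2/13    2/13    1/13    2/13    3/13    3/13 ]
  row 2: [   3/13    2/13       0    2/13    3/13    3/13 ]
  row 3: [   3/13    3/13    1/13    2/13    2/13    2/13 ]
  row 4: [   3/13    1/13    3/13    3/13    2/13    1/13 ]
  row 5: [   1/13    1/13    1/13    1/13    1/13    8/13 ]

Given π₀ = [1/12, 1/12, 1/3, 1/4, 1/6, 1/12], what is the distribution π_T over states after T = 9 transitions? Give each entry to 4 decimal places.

t=0: π = [0.0833, 0.0833, 0.3333, 0.2500, 0.1667, 0.0833]
t=1: π = [0.1987, 0.1538, 0.0769, 0.1667, 0.1859, 0.2179]
t=2: π = [0.1548, 0.1356, 0.0996, 0.1667, 0.1701, 0.2732]
t=3: π = [0.1545, 0.1326, 0.0954, 0.1578, 0.1628, 0.2968]
t=4: π = [0.1511, 0.1306, 0.0946, 0.1554, 0.1604, 0.3077]
t=5: π = [0.1501, 0.1298, 0.0943, 0.1541, 0.1591, 0.3125]
t=6: π = [0.1496, 0.1294, 0.0941, 0.1536, 0.1586, 0.3146]
t=7: π = [0.1494, 0.1293, 0.0941, 0.1534, 0.1584, 0.3156]
t=8: π = [0.1493, 0.1292, 0.0940, 0.1532, 0.1582, 0.3160]
t=9: π = [0.1493, 0.1292, 0.0940, 0.1532, 0.1582, 0.3162]

π = [0.1493, 0.1292, 0.0940, 0.1532, 0.1582, 0.3162]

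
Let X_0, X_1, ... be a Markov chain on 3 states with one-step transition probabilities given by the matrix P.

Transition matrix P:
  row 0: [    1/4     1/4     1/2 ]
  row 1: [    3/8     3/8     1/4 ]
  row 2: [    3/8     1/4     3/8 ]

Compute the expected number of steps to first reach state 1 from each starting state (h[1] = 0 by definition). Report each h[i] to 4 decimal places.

First-step conditioning: h[1] = 0; for i ≠ 1, h[i] = 1 + Σ_k P[i][k]·h[k].
  h[0] = 1 + 1/4·h[0] + 1/2·h[2]
  h[2] = 1 + 3/8·h[0] + 3/8·h[2]
Solving the 2×2 linear system over states ≠ 1 gives exactly h = [4, 0, 4] (h[1] = 0 is the target).

h = [4.0000, 0.0000, 4.0000]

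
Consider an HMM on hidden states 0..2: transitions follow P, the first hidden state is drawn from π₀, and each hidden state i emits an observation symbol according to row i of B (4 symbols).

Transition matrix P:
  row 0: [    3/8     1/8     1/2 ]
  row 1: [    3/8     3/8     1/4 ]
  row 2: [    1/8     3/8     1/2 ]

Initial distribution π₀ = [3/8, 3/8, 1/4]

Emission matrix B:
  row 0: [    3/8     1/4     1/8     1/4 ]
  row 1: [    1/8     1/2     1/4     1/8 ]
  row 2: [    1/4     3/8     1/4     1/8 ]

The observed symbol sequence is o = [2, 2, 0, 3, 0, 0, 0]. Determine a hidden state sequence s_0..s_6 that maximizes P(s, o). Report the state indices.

path = [1, 1, 0, 0, 0, 0, 0]

t=0: δ = [4.688e-02, 9.375e-02, 6.250e-02]  (obs o_0=2)
t=1: δ = [4.395e-03, 8.789e-03, 7.812e-03]  ψ = [1, 1, 2]  (obs o_1=2)
t=2: δ = [1.236e-03, 4.120e-04, 9.766e-04]  ψ = [1, 1, 2]  (obs o_2=0)
t=3: δ = [1.159e-04, 4.578e-05, 7.725e-05]  ψ = [0, 2, 0]  (obs o_3=3)
t=4: δ = [1.629e-05, 3.621e-06, 1.448e-05]  ψ = [0, 2, 0]  (obs o_4=0)
t=5: δ = [2.291e-06, 6.789e-07, 2.037e-06]  ψ = [0, 2, 0]  (obs o_5=0)
t=6: δ = [3.222e-07, 9.548e-08, 2.864e-07]  ψ = [0, 2, 0]  (obs o_6=0)
backtrack: best end state = 0; path = [1, 1, 0, 0, 0, 0, 0]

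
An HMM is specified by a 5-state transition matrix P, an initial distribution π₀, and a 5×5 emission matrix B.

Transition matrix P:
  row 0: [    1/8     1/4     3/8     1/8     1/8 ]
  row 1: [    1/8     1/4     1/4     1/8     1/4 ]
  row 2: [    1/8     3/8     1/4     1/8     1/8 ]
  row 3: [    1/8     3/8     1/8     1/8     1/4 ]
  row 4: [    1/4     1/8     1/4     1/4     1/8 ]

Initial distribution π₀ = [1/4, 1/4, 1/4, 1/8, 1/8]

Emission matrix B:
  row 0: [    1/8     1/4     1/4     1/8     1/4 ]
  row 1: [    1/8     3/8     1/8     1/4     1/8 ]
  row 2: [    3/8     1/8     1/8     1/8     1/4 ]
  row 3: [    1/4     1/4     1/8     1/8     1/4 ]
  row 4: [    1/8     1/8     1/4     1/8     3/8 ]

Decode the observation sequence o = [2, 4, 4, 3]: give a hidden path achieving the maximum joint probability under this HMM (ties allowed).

t=0: δ = [6.250e-02, 3.125e-02, 3.125e-02, 1.562e-02, 3.125e-02]  (obs o_0=2)
t=1: δ = [1.953e-03, 1.953e-03, 5.859e-03, 1.953e-03, 2.930e-03]  ψ = [0, 0, 0, 0, 0]  (obs o_1=4)
t=2: δ = [1.831e-04, 2.747e-04, 3.662e-04, 1.831e-04, 2.747e-04]  ψ = [2, 2, 2, 2, 2]  (obs o_2=4)
t=3: δ = [8.583e-06, 3.433e-05, 1.144e-05, 8.583e-06, 8.583e-06]  ψ = [4, 2, 2, 4, 1]  (obs o_3=3)
backtrack: best end state = 1; path = [0, 2, 2, 1]

path = [0, 2, 2, 1]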